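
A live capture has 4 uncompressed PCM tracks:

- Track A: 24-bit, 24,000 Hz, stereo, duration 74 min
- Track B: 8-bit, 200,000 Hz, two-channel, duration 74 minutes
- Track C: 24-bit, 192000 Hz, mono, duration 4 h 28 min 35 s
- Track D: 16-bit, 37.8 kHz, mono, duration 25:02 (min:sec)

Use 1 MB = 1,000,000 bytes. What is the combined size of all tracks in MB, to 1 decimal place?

Track A: 74 min = 4,440 s; 24,000 × 4,440 × 3 × 2 = 639,360,000 bytes.
Track B: 74 minutes = 4,440 s; 200,000 × 4,440 × 1 × 2 = 1,776,000,000 bytes.
Track C: 4 h 28 min 35 s = 16,115 s; 192,000 × 16,115 × 3 × 1 = 9,282,240,000 bytes.
Track D: 25:02 (min:sec) = 1,502 s; 37,800 × 1,502 × 2 × 1 = 113,551,200 bytes.
Total = 11,811,151,200 bytes = 11811.2 MB.

11811.2 MB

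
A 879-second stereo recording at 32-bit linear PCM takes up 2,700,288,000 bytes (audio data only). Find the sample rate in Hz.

Bytes = sample_rate × seconds × bytes_per_sample × channels.
sample_rate = 2,700,288,000 / (879 × 4 × 2) = 2,700,288,000 / 7,032 = 384,000 Hz.

384,000 Hz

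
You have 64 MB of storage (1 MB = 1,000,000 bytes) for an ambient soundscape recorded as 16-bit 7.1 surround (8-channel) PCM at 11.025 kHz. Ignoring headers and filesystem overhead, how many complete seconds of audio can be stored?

362 seconds

Uncompressed byte rate = 11,025 × 2 × 8 = 176,400 bytes/s.
Capacity = 64 × 1,000,000 = 64,000,000 bytes.
64,000,000 / 176,400 ≈ 362.81 s → 362 seconds.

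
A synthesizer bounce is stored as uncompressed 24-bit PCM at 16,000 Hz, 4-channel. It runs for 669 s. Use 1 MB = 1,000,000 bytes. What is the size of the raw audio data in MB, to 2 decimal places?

128.45 MB

Bytes = 16,000 samples/s × 669 s × 3 bytes/sample × 4 ch = 128,448,000 bytes.
128,448,000 / 1,000,000 = 128.45 MB.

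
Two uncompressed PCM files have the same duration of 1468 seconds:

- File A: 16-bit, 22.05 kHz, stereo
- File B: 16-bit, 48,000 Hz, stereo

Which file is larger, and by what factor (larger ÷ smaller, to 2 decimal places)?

File A: 22,050 × 2 × 2 = 88,200 bytes/s.
File B: 48,000 × 2 × 2 = 192,000 bytes/s.
File B is larger; ratio = 281,856,000 / 129,477,600 = 2.18.

File B, by a factor of 2.18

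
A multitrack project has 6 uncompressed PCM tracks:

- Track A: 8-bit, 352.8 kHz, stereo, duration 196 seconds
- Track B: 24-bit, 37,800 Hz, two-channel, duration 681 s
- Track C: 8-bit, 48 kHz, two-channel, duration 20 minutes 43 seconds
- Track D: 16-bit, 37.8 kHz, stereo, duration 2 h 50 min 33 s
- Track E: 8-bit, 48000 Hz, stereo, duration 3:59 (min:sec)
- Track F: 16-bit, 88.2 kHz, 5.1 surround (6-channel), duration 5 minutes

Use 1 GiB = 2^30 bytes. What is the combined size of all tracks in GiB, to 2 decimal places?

2.14 GiB

Track A: 352,800 × 196 × 1 × 2 = 138,297,600 bytes.
Track B: 37,800 × 681 × 3 × 2 = 154,450,800 bytes.
Track C: 20 minutes 43 seconds = 1,243 s; 48,000 × 1,243 × 1 × 2 = 119,328,000 bytes.
Track D: 2 h 50 min 33 s = 10,233 s; 37,800 × 10,233 × 2 × 2 = 1,547,229,600 bytes.
Track E: 3:59 (min:sec) = 239 s; 48,000 × 239 × 1 × 2 = 22,944,000 bytes.
Track F: 5 minutes = 300 s; 88,200 × 300 × 2 × 6 = 317,520,000 bytes.
Total = 2,299,770,000 bytes = 2.14 GiB.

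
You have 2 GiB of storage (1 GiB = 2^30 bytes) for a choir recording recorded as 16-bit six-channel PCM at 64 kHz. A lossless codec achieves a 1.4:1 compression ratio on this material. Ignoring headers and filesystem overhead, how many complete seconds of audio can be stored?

Uncompressed byte rate = 64,000 × 2 × 6 = 768,000 bytes/s.
After 1.4:1 compression, effective rate ≈ 548571.43 bytes/s.
Capacity = 2 × 1,073,741,824 = 2,147,483,648 bytes.
2,147,483,648 / effective rate ≈ 3914.68 s → 3,914 seconds.

3,914 seconds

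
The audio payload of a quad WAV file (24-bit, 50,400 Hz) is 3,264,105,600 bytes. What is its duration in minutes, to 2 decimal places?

Byte rate = 50,400 × 3 × 4 = 604,800 bytes/s.
Duration = 3,264,105,600 / 604,800 = 5,397 s.
5,397 s / 60 = 89.95 minutes.

89.95 minutes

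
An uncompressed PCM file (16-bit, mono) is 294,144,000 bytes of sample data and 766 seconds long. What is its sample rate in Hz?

Bytes = sample_rate × seconds × bytes_per_sample × channels.
sample_rate = 294,144,000 / (766 × 2 × 1) = 294,144,000 / 1,532 = 192,000 Hz.

192,000 Hz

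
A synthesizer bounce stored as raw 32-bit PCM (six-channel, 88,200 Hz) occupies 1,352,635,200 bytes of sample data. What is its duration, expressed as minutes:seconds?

10:39

Byte rate = 88,200 × 4 × 6 = 2,116,800 bytes/s.
Duration = 1,352,635,200 / 2,116,800 = 639 s.
639 s = 10:39.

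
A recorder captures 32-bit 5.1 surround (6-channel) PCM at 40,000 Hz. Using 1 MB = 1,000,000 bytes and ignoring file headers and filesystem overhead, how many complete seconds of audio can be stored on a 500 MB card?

520 seconds

Uncompressed byte rate = 40,000 × 4 × 6 = 960,000 bytes/s.
Capacity = 500 × 1,000,000 = 500,000,000 bytes.
500,000,000 / 960,000 ≈ 520.83 s → 520 seconds.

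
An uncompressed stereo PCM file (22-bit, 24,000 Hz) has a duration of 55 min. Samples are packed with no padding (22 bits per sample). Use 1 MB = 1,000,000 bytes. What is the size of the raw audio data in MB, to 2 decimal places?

435.60 MB

Duration = 55 min = 3,300 s.
Bits = 24,000 × 3,300 × 22 × 2 = 3,484,800,000 bits = 435,600,000 bytes.
435,600,000 / 1,000,000 = 435.60 MB.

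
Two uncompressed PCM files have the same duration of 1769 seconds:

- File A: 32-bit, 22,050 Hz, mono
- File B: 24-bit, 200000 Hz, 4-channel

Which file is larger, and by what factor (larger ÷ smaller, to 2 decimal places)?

File B, by a factor of 27.21

File A: 22,050 × 4 × 1 = 88,200 bytes/s.
File B: 200,000 × 3 × 4 = 2,400,000 bytes/s.
File B is larger; ratio = 4,245,600,000 / 156,025,800 = 27.21.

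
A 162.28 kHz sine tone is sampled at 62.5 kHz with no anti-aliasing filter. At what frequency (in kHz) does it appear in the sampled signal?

25.22 kHz

Nyquist = 62,500/2 = 31,250 Hz; 162,280 Hz exceeds it.
Alias = |162,280 − 3×62,500| = |162,280 − 187,500| = 25,220 Hz = 25.22 kHz.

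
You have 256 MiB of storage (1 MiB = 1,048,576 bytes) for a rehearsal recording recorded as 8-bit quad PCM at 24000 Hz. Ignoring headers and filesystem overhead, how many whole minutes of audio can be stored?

Uncompressed byte rate = 24,000 × 1 × 4 = 96,000 bytes/s.
Capacity = 256 × 1,048,576 = 268,435,456 bytes.
268,435,456 / 96,000 ≈ 2796.2 s → 46 minutes.

46 minutes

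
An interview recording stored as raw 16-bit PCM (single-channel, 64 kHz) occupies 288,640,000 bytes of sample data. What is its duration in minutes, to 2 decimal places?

37.58 minutes

Byte rate = 64,000 × 2 × 1 = 128,000 bytes/s.
Duration = 288,640,000 / 128,000 = 2,255 s.
2,255 s / 60 = 37.58 minutes.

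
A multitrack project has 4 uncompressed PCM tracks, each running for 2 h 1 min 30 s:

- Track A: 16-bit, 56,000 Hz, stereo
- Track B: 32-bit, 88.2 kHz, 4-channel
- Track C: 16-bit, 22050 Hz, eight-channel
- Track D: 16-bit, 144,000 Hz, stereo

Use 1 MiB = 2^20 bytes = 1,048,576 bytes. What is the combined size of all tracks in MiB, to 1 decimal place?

2 h 1 min 30 s = 7,290 s.
Track A: 56,000 × 7,290 × 2 × 2 = 1,632,960,000 bytes.
Track B: 88,200 × 7,290 × 4 × 4 = 10,287,648,000 bytes.
Track C: 22,050 × 7,290 × 2 × 8 = 2,571,912,000 bytes.
Track D: 144,000 × 7,290 × 2 × 2 = 4,199,040,000 bytes.
Total = 18,691,560,000 bytes = 17825.7 MiB.

17825.7 MiB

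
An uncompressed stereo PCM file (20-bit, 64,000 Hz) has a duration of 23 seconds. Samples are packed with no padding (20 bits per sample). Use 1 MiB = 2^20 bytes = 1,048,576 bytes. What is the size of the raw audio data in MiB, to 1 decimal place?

Bits = 64,000 × 23 × 20 × 2 = 58,880,000 bits = 7,360,000 bytes.
7,360,000 / 1,048,576 = 7.0 MiB.

7.0 MiB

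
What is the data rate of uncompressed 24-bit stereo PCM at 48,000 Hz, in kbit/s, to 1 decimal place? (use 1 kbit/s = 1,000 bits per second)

2304.0 kbit/s

Bit rate = 48,000 × 24 × 2 = 2,304,000 bits/s.
= 2304.0 kbit/s.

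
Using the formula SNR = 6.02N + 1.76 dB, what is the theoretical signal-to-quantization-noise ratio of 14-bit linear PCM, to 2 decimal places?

86.04 dB

6.02 × 14 + 1.76 = 86.04 dB.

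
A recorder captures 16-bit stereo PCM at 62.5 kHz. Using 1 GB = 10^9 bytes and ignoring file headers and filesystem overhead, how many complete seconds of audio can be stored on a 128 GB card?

512,000 seconds

Uncompressed byte rate = 62,500 × 2 × 2 = 250,000 bytes/s.
Capacity = 128 × 1,000,000,000 = 128,000,000,000 bytes.
128,000,000,000 / 250,000 ≈ 512000 s → 512,000 seconds.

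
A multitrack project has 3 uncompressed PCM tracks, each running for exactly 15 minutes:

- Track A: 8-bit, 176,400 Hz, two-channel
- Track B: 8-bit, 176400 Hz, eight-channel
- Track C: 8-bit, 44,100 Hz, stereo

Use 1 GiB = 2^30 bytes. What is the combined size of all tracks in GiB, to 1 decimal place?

exactly 15 minutes = 900 s.
Track A: 176,400 × 900 × 1 × 2 = 317,520,000 bytes.
Track B: 176,400 × 900 × 1 × 8 = 1,270,080,000 bytes.
Track C: 44,100 × 900 × 1 × 2 = 79,380,000 bytes.
Total = 1,666,980,000 bytes = 1.6 GiB.

1.6 GiB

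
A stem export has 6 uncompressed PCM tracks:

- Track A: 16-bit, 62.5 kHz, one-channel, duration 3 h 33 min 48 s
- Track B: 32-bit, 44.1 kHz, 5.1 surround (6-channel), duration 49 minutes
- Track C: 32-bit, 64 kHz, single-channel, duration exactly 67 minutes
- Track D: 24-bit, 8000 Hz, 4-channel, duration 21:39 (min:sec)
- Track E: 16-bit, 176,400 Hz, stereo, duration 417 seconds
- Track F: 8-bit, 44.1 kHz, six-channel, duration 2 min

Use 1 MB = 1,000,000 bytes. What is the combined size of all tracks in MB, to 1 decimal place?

6195.0 MB

Track A: 3 h 33 min 48 s = 12,828 s; 62,500 × 12,828 × 2 × 1 = 1,603,500,000 bytes.
Track B: 49 minutes = 2,940 s; 44,100 × 2,940 × 4 × 6 = 3,111,696,000 bytes.
Track C: exactly 67 minutes = 4,020 s; 64,000 × 4,020 × 4 × 1 = 1,029,120,000 bytes.
Track D: 21:39 (min:sec) = 1,299 s; 8,000 × 1,299 × 3 × 4 = 124,704,000 bytes.
Track E: 176,400 × 417 × 2 × 2 = 294,235,200 bytes.
Track F: 2 min = 120 s; 44,100 × 120 × 1 × 6 = 31,752,000 bytes.
Total = 6,195,007,200 bytes = 6195.0 MB.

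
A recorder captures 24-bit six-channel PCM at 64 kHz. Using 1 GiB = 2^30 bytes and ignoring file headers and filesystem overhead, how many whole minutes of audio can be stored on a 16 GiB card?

Uncompressed byte rate = 64,000 × 3 × 6 = 1,152,000 bytes/s.
Capacity = 16 × 1,073,741,824 = 17,179,869,184 bytes.
17,179,869,184 / 1,152,000 ≈ 14913.08 s → 248 minutes.

248 minutes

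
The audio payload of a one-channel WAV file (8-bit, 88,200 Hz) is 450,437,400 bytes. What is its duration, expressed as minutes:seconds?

85:07

Byte rate = 88,200 × 1 × 1 = 88,200 bytes/s.
Duration = 450,437,400 / 88,200 = 5,107 s.
5,107 s = 85:07.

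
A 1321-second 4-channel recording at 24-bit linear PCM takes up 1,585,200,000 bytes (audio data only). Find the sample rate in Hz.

Bytes = sample_rate × seconds × bytes_per_sample × channels.
sample_rate = 1,585,200,000 / (1,321 × 3 × 4) = 1,585,200,000 / 15,852 = 100,000 Hz.

100,000 Hz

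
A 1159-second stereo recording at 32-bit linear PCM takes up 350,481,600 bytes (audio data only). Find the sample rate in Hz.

37,800 Hz

Bytes = sample_rate × seconds × bytes_per_sample × channels.
sample_rate = 350,481,600 / (1,159 × 4 × 2) = 350,481,600 / 9,272 = 37,800 Hz.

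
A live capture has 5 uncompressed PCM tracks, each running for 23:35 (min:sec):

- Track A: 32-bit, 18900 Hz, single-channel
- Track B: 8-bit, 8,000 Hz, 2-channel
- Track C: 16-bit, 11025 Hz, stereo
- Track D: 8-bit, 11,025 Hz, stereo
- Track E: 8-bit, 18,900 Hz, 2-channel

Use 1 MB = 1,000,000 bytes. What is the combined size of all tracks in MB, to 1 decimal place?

23:35 (min:sec) = 1,415 s.
Track A: 18,900 × 1,415 × 4 × 1 = 106,974,000 bytes.
Track B: 8,000 × 1,415 × 1 × 2 = 22,640,000 bytes.
Track C: 11,025 × 1,415 × 2 × 2 = 62,401,500 bytes.
Track D: 11,025 × 1,415 × 1 × 2 = 31,200,750 bytes.
Track E: 18,900 × 1,415 × 1 × 2 = 53,487,000 bytes.
Total = 276,703,250 bytes = 276.7 MB.

276.7 MB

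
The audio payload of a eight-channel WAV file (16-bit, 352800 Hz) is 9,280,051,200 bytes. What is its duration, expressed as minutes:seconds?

Byte rate = 352,800 × 2 × 8 = 5,644,800 bytes/s.
Duration = 9,280,051,200 / 5,644,800 = 1,644 s.
1,644 s = 27:24.

27:24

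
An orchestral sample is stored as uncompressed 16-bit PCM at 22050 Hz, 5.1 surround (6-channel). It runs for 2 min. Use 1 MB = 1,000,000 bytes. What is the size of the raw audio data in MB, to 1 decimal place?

31.8 MB

Duration = 2 min = 120 s.
Bytes = 22,050 samples/s × 120 s × 2 bytes/sample × 6 ch = 31,752,000 bytes.
31,752,000 / 1,000,000 = 31.8 MB.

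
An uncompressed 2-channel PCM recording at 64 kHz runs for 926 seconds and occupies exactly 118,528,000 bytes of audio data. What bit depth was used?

Bytes per sample = 118,528,000 / (64,000 × 926 × 2) = 118,528,000 / 118,528,000 = 1.
Bit depth = 1 × 8 = 8 bits.

8 bits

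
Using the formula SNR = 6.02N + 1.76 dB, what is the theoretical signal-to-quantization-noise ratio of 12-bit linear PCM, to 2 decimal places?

6.02 × 12 + 1.76 = 74.00 dB.

74.00 dB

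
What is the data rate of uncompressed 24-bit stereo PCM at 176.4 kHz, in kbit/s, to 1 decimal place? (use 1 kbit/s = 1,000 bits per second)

Bit rate = 176,400 × 24 × 2 = 8,467,200 bits/s.
= 8467.2 kbit/s.

8467.2 kbit/s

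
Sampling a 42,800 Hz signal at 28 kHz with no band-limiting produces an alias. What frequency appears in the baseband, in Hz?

13,200 Hz

Nyquist = 28,000/2 = 14,000 Hz; 42,800 Hz exceeds it.
Alias = |42,800 − 2×28,000| = |42,800 − 56,000| = 13,200 Hz.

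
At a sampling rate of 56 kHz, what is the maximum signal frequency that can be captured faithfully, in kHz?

28 kHz

Nyquist frequency = sample rate / 2 = 56,000 / 2 = 28 kHz.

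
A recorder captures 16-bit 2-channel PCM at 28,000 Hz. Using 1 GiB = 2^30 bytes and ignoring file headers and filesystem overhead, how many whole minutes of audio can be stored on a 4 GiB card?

639 minutes

Uncompressed byte rate = 28,000 × 2 × 2 = 112,000 bytes/s.
Capacity = 4 × 1,073,741,824 = 4,294,967,296 bytes.
4,294,967,296 / 112,000 ≈ 38347.92 s → 639 minutes.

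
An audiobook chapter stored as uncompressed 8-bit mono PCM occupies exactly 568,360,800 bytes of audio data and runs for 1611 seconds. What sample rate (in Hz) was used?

352,800 Hz

Bytes = sample_rate × seconds × bytes_per_sample × channels.
sample_rate = 568,360,800 / (1,611 × 1 × 1) = 568,360,800 / 1,611 = 352,800 Hz.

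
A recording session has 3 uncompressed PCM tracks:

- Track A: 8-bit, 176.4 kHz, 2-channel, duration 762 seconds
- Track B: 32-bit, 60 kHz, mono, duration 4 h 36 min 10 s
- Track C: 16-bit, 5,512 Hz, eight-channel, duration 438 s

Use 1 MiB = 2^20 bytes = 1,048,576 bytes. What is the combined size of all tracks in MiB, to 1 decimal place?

Track A: 176,400 × 762 × 1 × 2 = 268,833,600 bytes.
Track B: 4 h 36 min 10 s = 16,570 s; 60,000 × 16,570 × 4 × 1 = 3,976,800,000 bytes.
Track C: 5,512 × 438 × 2 × 8 = 38,628,096 bytes.
Total = 4,284,261,696 bytes = 4085.8 MiB.

4085.8 MiB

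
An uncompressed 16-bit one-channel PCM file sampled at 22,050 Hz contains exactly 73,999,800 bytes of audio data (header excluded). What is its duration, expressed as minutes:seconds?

27:58

Byte rate = 22,050 × 2 × 1 = 44,100 bytes/s.
Duration = 73,999,800 / 44,100 = 1,678 s.
1,678 s = 27:58.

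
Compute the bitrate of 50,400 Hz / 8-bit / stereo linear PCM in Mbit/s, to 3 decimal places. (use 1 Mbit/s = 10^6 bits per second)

Bit rate = 50,400 × 8 × 2 = 806,400 bits/s.
= 0.806 Mbit/s.

0.806 Mbit/s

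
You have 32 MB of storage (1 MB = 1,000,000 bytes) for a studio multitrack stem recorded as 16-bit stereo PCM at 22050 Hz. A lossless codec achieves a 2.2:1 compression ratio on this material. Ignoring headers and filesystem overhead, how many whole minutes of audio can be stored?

Uncompressed byte rate = 22,050 × 2 × 2 = 88,200 bytes/s.
After 2.2:1 compression, effective rate ≈ 40090.91 bytes/s.
Capacity = 32 × 1,000,000 = 32,000,000 bytes.
32,000,000 / effective rate ≈ 798.19 s → 13 minutes.

13 minutes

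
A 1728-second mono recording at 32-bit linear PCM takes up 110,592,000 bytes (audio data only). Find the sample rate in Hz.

Bytes = sample_rate × seconds × bytes_per_sample × channels.
sample_rate = 110,592,000 / (1,728 × 4 × 1) = 110,592,000 / 6,912 = 16,000 Hz.

16,000 Hz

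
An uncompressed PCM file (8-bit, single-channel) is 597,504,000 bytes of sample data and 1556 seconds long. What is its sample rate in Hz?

384,000 Hz

Bytes = sample_rate × seconds × bytes_per_sample × channels.
sample_rate = 597,504,000 / (1,556 × 1 × 1) = 597,504,000 / 1,556 = 384,000 Hz.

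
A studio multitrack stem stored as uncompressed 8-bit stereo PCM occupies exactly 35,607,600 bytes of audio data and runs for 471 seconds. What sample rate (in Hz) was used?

Bytes = sample_rate × seconds × bytes_per_sample × channels.
sample_rate = 35,607,600 / (471 × 1 × 2) = 35,607,600 / 942 = 37,800 Hz.

37,800 Hz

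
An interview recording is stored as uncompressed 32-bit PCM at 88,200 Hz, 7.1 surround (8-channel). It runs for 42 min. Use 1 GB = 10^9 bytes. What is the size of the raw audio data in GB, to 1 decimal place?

Duration = 42 min = 2,520 s.
Bytes = 88,200 samples/s × 2,520 s × 4 bytes/sample × 8 ch = 7,112,448,000 bytes.
7,112,448,000 / 1,000,000,000 = 7.1 GB.

7.1 GB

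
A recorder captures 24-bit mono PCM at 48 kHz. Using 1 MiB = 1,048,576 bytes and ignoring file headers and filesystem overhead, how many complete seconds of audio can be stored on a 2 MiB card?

Uncompressed byte rate = 48,000 × 3 × 1 = 144,000 bytes/s.
Capacity = 2 × 1,048,576 = 2,097,152 bytes.
2,097,152 / 144,000 ≈ 14.56 s → 14 seconds.

14 seconds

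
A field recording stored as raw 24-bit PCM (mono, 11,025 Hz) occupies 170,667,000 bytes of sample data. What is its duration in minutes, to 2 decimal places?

Byte rate = 11,025 × 3 × 1 = 33,075 bytes/s.
Duration = 170,667,000 / 33,075 = 5,160 s.
5,160 s / 60 = 86.00 minutes.

86.00 minutes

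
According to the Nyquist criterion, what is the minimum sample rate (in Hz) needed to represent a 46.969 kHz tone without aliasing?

93,938 Hz

Minimum sample rate = 2 × 46,969 Hz = 93,938 Hz.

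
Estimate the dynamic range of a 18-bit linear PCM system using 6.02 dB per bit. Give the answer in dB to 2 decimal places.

108.36 dB

18 × 6.02 = 108.36 dB.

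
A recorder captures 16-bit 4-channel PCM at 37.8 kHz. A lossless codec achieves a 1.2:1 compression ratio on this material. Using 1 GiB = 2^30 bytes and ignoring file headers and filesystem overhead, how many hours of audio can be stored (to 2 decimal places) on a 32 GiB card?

Uncompressed byte rate = 37,800 × 2 × 4 = 302,400 bytes/s.
After 1.2:1 compression, effective rate ≈ 252000 bytes/s.
Capacity = 32 × 1,073,741,824 = 34,359,738,368 bytes.
34,359,738,368 / effective rate ≈ 136348.17 s → 37.87 hours.

37.87 hours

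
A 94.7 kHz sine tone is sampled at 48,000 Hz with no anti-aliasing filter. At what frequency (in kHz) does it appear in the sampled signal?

1.3 kHz

Nyquist = 48,000/2 = 24,000 Hz; 94,700 Hz exceeds it.
Alias = |94,700 − 2×48,000| = |94,700 − 96,000| = 1,300 Hz = 1.3 kHz.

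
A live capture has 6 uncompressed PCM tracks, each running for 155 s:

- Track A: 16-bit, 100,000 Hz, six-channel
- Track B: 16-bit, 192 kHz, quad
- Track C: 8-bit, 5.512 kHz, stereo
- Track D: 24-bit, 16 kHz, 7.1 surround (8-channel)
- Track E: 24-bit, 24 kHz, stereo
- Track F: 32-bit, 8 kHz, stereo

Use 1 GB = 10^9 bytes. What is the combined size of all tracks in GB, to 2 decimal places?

Track A: 100,000 × 155 × 2 × 6 = 186,000,000 bytes.
Track B: 192,000 × 155 × 2 × 4 = 238,080,000 bytes.
Track C: 5,512 × 155 × 1 × 2 = 1,708,720 bytes.
Track D: 16,000 × 155 × 3 × 8 = 59,520,000 bytes.
Track E: 24,000 × 155 × 3 × 2 = 22,320,000 bytes.
Track F: 8,000 × 155 × 4 × 2 = 9,920,000 bytes.
Total = 517,548,720 bytes = 0.52 GB.

0.52 GB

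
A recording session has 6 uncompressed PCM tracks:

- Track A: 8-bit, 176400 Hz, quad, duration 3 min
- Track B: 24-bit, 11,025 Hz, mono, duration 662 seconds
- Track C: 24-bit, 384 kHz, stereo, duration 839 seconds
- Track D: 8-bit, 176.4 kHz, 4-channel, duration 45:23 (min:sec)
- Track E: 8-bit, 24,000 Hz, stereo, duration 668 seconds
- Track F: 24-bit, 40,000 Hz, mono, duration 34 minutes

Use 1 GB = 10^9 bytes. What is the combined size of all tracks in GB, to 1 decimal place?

Track A: 3 min = 180 s; 176,400 × 180 × 1 × 4 = 127,008,000 bytes.
Track B: 11,025 × 662 × 3 × 1 = 21,895,650 bytes.
Track C: 384,000 × 839 × 3 × 2 = 1,933,056,000 bytes.
Track D: 45:23 (min:sec) = 2,723 s; 176,400 × 2,723 × 1 × 4 = 1,921,348,800 bytes.
Track E: 24,000 × 668 × 1 × 2 = 32,064,000 bytes.
Track F: 34 minutes = 2,040 s; 40,000 × 2,040 × 3 × 1 = 244,800,000 bytes.
Total = 4,280,172,450 bytes = 4.3 GB.

4.3 GB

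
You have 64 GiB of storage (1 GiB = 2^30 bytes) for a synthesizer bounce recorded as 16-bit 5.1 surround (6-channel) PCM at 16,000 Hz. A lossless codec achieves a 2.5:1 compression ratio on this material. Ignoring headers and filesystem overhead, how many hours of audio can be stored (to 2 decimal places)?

248.55 hours

Uncompressed byte rate = 16,000 × 2 × 6 = 192,000 bytes/s.
After 2.5:1 compression, effective rate ≈ 76800 bytes/s.
Capacity = 64 × 1,073,741,824 = 68,719,476,736 bytes.
68,719,476,736 / effective rate ≈ 894784.85 s → 248.55 hours.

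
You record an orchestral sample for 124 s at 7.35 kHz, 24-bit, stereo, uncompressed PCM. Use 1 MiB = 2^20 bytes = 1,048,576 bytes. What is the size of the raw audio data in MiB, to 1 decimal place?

5.2 MiB

Bytes = 7,350 samples/s × 124 s × 3 bytes/sample × 2 ch = 5,468,400 bytes.
5,468,400 / 1,048,576 = 5.2 MiB.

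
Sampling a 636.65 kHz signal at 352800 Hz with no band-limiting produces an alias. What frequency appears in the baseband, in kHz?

68.95 kHz

Nyquist = 352,800/2 = 176,400 Hz; 636,650 Hz exceeds it.
Alias = |636,650 − 2×352,800| = |636,650 − 705,600| = 68,950 Hz = 68.95 kHz.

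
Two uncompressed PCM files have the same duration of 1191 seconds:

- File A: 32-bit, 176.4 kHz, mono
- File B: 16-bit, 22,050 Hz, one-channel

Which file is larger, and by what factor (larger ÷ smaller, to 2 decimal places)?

File A, by a factor of 16.00

File A: 176,400 × 4 × 1 = 705,600 bytes/s.
File B: 22,050 × 2 × 1 = 44,100 bytes/s.
File A is larger; ratio = 840,369,600 / 52,523,100 = 16.00.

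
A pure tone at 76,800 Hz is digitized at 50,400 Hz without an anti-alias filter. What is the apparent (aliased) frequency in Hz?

Nyquist = 50,400/2 = 25,200 Hz; 76,800 Hz exceeds it.
Alias = |76,800 − 2×50,400| = |76,800 − 100,800| = 24,000 Hz.

24,000 Hz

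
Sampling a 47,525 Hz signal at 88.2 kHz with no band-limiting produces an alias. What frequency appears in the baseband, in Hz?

Nyquist = 88,200/2 = 44,100 Hz; 47,525 Hz exceeds it.
Alias = |47,525 − 1×88,200| = |47,525 − 88,200| = 40,675 Hz.

40,675 Hz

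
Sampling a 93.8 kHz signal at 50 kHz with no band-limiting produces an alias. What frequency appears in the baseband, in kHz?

6.2 kHz

Nyquist = 50,000/2 = 25,000 Hz; 93,800 Hz exceeds it.
Alias = |93,800 − 2×50,000| = |93,800 − 100,000| = 6,200 Hz = 6.2 kHz.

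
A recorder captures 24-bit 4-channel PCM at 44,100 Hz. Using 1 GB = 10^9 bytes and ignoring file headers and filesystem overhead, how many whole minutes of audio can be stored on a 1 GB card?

Uncompressed byte rate = 44,100 × 3 × 4 = 529,200 bytes/s.
Capacity = 1 × 1,000,000,000 = 1,000,000,000 bytes.
1,000,000,000 / 529,200 ≈ 1889.64 s → 31 minutes.

31 minutes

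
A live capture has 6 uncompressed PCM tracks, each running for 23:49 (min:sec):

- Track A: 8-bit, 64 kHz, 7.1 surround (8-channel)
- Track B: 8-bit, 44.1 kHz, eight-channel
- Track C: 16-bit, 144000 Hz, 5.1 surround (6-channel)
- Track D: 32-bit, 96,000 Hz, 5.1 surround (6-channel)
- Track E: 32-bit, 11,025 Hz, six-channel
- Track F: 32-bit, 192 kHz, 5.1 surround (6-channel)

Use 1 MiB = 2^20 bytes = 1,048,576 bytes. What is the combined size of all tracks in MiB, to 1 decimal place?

13313.7 MiB

23:49 (min:sec) = 1,429 s.
Track A: 64,000 × 1,429 × 1 × 8 = 731,648,000 bytes.
Track B: 44,100 × 1,429 × 1 × 8 = 504,151,200 bytes.
Track C: 144,000 × 1,429 × 2 × 6 = 2,469,312,000 bytes.
Track D: 96,000 × 1,429 × 4 × 6 = 3,292,416,000 bytes.
Track E: 11,025 × 1,429 × 4 × 6 = 378,113,400 bytes.
Track F: 192,000 × 1,429 × 4 × 6 = 6,584,832,000 bytes.
Total = 13,960,472,600 bytes = 13313.7 MiB.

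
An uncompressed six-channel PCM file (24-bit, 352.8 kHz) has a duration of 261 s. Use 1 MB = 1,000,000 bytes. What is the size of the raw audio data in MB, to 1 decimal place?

Bytes = 352,800 samples/s × 261 s × 3 bytes/sample × 6 ch = 1,657,454,400 bytes.
1,657,454,400 / 1,000,000 = 1657.5 MB.

1657.5 MB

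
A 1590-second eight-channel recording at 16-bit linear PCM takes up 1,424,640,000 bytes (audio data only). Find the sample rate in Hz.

Bytes = sample_rate × seconds × bytes_per_sample × channels.
sample_rate = 1,424,640,000 / (1,590 × 2 × 8) = 1,424,640,000 / 25,440 = 56,000 Hz.

56,000 Hz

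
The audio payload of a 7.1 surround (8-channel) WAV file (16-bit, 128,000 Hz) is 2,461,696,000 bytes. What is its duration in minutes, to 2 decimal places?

20.03 minutes

Byte rate = 128,000 × 2 × 8 = 2,048,000 bytes/s.
Duration = 2,461,696,000 / 2,048,000 = 1,202 s.
1,202 s / 60 = 20.03 minutes.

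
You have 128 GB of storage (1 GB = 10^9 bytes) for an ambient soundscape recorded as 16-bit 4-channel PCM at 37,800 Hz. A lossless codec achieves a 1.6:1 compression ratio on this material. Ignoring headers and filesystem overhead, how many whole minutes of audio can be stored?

11,287 minutes

Uncompressed byte rate = 37,800 × 2 × 4 = 302,400 bytes/s.
After 1.6:1 compression, effective rate ≈ 189000 bytes/s.
Capacity = 128 × 1,000,000,000 = 128,000,000,000 bytes.
128,000,000,000 / effective rate ≈ 677248.68 s → 11,287 minutes.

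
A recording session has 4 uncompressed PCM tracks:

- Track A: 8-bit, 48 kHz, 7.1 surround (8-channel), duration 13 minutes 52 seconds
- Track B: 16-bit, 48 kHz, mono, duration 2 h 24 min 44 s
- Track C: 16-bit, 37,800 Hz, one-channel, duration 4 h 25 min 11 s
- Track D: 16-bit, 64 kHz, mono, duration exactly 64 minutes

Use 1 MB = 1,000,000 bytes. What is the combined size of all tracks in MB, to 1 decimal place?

Track A: 13 minutes 52 seconds = 832 s; 48,000 × 832 × 1 × 8 = 319,488,000 bytes.
Track B: 2 h 24 min 44 s = 8,684 s; 48,000 × 8,684 × 2 × 1 = 833,664,000 bytes.
Track C: 4 h 25 min 11 s = 15,911 s; 37,800 × 15,911 × 2 × 1 = 1,202,871,600 bytes.
Track D: exactly 64 minutes = 3,840 s; 64,000 × 3,840 × 2 × 1 = 491,520,000 bytes.
Total = 2,847,543,600 bytes = 2847.5 MB.

2847.5 MB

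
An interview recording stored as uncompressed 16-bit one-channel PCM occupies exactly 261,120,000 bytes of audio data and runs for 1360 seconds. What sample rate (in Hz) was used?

96,000 Hz

Bytes = sample_rate × seconds × bytes_per_sample × channels.
sample_rate = 261,120,000 / (1,360 × 2 × 1) = 261,120,000 / 2,720 = 96,000 Hz.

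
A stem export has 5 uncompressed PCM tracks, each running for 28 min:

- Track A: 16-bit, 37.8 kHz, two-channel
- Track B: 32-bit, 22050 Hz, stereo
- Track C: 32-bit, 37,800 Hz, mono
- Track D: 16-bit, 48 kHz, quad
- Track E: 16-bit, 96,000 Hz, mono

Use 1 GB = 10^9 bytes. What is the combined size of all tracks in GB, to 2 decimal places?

1.77 GB

28 min = 1,680 s.
Track A: 37,800 × 1,680 × 2 × 2 = 254,016,000 bytes.
Track B: 22,050 × 1,680 × 4 × 2 = 296,352,000 bytes.
Track C: 37,800 × 1,680 × 4 × 1 = 254,016,000 bytes.
Track D: 48,000 × 1,680 × 2 × 4 = 645,120,000 bytes.
Track E: 96,000 × 1,680 × 2 × 1 = 322,560,000 bytes.
Total = 1,772,064,000 bytes = 1.77 GB.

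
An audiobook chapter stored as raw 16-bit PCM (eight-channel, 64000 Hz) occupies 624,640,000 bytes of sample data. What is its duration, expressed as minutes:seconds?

10:10

Byte rate = 64,000 × 2 × 8 = 1,024,000 bytes/s.
Duration = 624,640,000 / 1,024,000 = 610 s.
610 s = 10:10.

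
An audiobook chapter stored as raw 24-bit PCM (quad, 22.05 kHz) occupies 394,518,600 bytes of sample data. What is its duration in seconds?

1,491 seconds

Byte rate = 22,050 × 3 × 4 = 264,600 bytes/s.
Duration = 394,518,600 / 264,600 = 1,491 s.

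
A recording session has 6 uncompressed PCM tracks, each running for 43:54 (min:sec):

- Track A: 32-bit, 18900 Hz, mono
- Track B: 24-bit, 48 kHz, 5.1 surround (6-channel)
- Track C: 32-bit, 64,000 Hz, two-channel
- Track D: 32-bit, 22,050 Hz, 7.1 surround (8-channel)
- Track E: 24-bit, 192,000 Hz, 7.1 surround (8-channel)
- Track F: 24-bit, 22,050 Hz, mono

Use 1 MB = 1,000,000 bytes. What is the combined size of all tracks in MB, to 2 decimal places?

17993.78 MB

43:54 (min:sec) = 2,634 s.
Track A: 18,900 × 2,634 × 4 × 1 = 199,130,400 bytes.
Track B: 48,000 × 2,634 × 3 × 6 = 2,275,776,000 bytes.
Track C: 64,000 × 2,634 × 4 × 2 = 1,348,608,000 bytes.
Track D: 22,050 × 2,634 × 4 × 8 = 1,858,550,400 bytes.
Track E: 192,000 × 2,634 × 3 × 8 = 12,137,472,000 bytes.
Track F: 22,050 × 2,634 × 3 × 1 = 174,239,100 bytes.
Total = 17,993,775,900 bytes = 17993.78 MB.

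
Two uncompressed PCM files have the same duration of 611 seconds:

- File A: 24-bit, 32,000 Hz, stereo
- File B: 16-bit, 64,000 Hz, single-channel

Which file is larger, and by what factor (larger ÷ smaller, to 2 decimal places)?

File A, by a factor of 1.50

File A: 32,000 × 3 × 2 = 192,000 bytes/s.
File B: 64,000 × 2 × 1 = 128,000 bytes/s.
File A is larger; ratio = 117,312,000 / 78,208,000 = 1.50.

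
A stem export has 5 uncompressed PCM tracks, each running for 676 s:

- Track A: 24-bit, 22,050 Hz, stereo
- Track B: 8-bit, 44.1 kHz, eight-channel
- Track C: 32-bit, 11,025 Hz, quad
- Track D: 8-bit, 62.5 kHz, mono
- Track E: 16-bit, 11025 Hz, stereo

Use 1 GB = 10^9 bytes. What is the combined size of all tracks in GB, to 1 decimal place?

0.5 GB

Track A: 22,050 × 676 × 3 × 2 = 89,434,800 bytes.
Track B: 44,100 × 676 × 1 × 8 = 238,492,800 bytes.
Track C: 11,025 × 676 × 4 × 4 = 119,246,400 bytes.
Track D: 62,500 × 676 × 1 × 1 = 42,250,000 bytes.
Track E: 11,025 × 676 × 2 × 2 = 29,811,600 bytes.
Total = 519,235,600 bytes = 0.5 GB.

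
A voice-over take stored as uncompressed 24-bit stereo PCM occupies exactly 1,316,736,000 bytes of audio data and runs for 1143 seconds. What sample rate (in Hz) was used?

192,000 Hz

Bytes = sample_rate × seconds × bytes_per_sample × channels.
sample_rate = 1,316,736,000 / (1,143 × 3 × 2) = 1,316,736,000 / 6,858 = 192,000 Hz.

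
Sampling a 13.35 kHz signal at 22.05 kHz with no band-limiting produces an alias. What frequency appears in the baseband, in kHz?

Nyquist = 22,050/2 = 11,025 Hz; 13,350 Hz exceeds it.
Alias = |13,350 − 1×22,050| = |13,350 − 22,050| = 8,700 Hz = 8.7 kHz.

8.7 kHz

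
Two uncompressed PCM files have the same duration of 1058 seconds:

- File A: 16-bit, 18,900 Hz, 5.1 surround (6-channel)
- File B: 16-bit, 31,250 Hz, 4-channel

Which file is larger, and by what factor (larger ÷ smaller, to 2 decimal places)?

File A: 18,900 × 2 × 6 = 226,800 bytes/s.
File B: 31,250 × 2 × 4 = 250,000 bytes/s.
File B is larger; ratio = 264,500,000 / 239,954,400 = 1.10.

File B, by a factor of 1.10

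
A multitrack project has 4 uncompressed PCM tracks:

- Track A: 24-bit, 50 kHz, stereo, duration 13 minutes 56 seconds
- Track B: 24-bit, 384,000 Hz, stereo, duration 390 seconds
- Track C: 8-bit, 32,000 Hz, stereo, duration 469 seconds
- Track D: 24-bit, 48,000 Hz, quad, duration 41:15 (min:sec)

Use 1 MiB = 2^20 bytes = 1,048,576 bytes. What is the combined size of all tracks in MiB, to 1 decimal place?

Track A: 13 minutes 56 seconds = 836 s; 50,000 × 836 × 3 × 2 = 250,800,000 bytes.
Track B: 384,000 × 390 × 3 × 2 = 898,560,000 bytes.
Track C: 32,000 × 469 × 1 × 2 = 30,016,000 bytes.
Track D: 41:15 (min:sec) = 2,475 s; 48,000 × 2,475 × 3 × 4 = 1,425,600,000 bytes.
Total = 2,604,976,000 bytes = 2484.3 MiB.

2484.3 MiB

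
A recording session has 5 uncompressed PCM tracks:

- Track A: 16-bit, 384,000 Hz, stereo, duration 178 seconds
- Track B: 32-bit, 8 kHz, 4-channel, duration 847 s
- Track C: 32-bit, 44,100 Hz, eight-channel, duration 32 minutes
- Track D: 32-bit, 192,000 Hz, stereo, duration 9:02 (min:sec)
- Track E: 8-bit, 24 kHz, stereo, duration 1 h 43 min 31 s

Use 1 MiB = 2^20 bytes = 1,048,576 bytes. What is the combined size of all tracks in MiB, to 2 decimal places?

Track A: 384,000 × 178 × 2 × 2 = 273,408,000 bytes.
Track B: 8,000 × 847 × 4 × 4 = 108,416,000 bytes.
Track C: 32 minutes = 1,920 s; 44,100 × 1,920 × 4 × 8 = 2,709,504,000 bytes.
Track D: 9:02 (min:sec) = 542 s; 192,000 × 542 × 4 × 2 = 832,512,000 bytes.
Track E: 1 h 43 min 31 s = 6,211 s; 24,000 × 6,211 × 1 × 2 = 298,128,000 bytes.
Total = 4,221,968,000 bytes = 4026.38 MiB.

4026.38 MiB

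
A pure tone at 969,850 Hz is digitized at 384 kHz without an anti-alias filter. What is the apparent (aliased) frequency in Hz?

Nyquist = 384,000/2 = 192,000 Hz; 969,850 Hz exceeds it.
Alias = |969,850 − 3×384,000| = |969,850 − 1,152,000| = 182,150 Hz.

182,150 Hz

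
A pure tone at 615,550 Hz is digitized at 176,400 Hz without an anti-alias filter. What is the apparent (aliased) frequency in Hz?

Nyquist = 176,400/2 = 88,200 Hz; 615,550 Hz exceeds it.
Alias = |615,550 − 3×176,400| = |615,550 − 529,200| = 86,350 Hz.

86,350 Hz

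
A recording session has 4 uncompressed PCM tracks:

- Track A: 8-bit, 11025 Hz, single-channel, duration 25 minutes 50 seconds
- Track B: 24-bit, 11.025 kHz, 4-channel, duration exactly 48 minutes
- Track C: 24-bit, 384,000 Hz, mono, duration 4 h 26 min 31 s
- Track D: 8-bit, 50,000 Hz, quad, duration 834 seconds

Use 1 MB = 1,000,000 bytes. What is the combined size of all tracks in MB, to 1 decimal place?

18986.5 MB

Track A: 25 minutes 50 seconds = 1,550 s; 11,025 × 1,550 × 1 × 1 = 17,088,750 bytes.
Track B: exactly 48 minutes = 2,880 s; 11,025 × 2,880 × 3 × 4 = 381,024,000 bytes.
Track C: 4 h 26 min 31 s = 15,991 s; 384,000 × 15,991 × 3 × 1 = 18,421,632,000 bytes.
Track D: 50,000 × 834 × 1 × 4 = 166,800,000 bytes.
Total = 18,986,544,750 bytes = 18986.5 MB.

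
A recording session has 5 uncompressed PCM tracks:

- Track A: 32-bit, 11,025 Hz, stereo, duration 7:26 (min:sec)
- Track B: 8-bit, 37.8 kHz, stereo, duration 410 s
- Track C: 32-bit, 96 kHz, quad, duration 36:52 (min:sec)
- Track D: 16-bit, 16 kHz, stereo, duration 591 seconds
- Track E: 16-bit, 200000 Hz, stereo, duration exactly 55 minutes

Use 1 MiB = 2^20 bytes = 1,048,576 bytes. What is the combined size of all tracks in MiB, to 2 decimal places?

5861.08 MiB

Track A: 7:26 (min:sec) = 446 s; 11,025 × 446 × 4 × 2 = 39,337,200 bytes.
Track B: 37,800 × 410 × 1 × 2 = 30,996,000 bytes.
Track C: 36:52 (min:sec) = 2,212 s; 96,000 × 2,212 × 4 × 4 = 3,397,632,000 bytes.
Track D: 16,000 × 591 × 2 × 2 = 37,824,000 bytes.
Track E: exactly 55 minutes = 3,300 s; 200,000 × 3,300 × 2 × 2 = 2,640,000,000 bytes.
Total = 6,145,789,200 bytes = 5861.08 MiB.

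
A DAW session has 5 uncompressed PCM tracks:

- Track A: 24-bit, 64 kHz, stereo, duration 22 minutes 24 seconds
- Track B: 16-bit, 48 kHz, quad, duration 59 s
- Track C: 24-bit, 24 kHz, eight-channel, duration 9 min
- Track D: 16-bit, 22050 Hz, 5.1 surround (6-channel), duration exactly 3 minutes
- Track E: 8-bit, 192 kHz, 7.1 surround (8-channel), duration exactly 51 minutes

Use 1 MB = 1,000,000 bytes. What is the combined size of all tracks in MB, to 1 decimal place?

Track A: 22 minutes 24 seconds = 1,344 s; 64,000 × 1,344 × 3 × 2 = 516,096,000 bytes.
Track B: 48,000 × 59 × 2 × 4 = 22,656,000 bytes.
Track C: 9 min = 540 s; 24,000 × 540 × 3 × 8 = 311,040,000 bytes.
Track D: exactly 3 minutes = 180 s; 22,050 × 180 × 2 × 6 = 47,628,000 bytes.
Track E: exactly 51 minutes = 3,060 s; 192,000 × 3,060 × 1 × 8 = 4,700,160,000 bytes.
Total = 5,597,580,000 bytes = 5597.6 MB.

5597.6 MB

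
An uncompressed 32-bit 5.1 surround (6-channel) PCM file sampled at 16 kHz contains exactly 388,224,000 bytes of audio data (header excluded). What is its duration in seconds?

Byte rate = 16,000 × 4 × 6 = 384,000 bytes/s.
Duration = 388,224,000 / 384,000 = 1,011 s.

1,011 seconds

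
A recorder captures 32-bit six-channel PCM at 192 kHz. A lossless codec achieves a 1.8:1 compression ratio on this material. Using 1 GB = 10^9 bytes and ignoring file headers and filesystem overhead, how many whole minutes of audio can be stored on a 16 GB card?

104 minutes

Uncompressed byte rate = 192,000 × 4 × 6 = 4,608,000 bytes/s.
After 1.8:1 compression, effective rate ≈ 2560000 bytes/s.
Capacity = 16 × 1,000,000,000 = 16,000,000,000 bytes.
16,000,000,000 / effective rate ≈ 6250 s → 104 minutes.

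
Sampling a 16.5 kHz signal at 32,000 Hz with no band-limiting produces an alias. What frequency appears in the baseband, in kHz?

15.5 kHz

Nyquist = 32,000/2 = 16,000 Hz; 16,500 Hz exceeds it.
Alias = |16,500 − 1×32,000| = |16,500 − 32,000| = 15,500 Hz = 15.5 kHz.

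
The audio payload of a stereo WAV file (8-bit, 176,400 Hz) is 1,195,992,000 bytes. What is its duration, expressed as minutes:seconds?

Byte rate = 176,400 × 1 × 2 = 352,800 bytes/s.
Duration = 1,195,992,000 / 352,800 = 3,390 s.
3,390 s = 56:30.

56:30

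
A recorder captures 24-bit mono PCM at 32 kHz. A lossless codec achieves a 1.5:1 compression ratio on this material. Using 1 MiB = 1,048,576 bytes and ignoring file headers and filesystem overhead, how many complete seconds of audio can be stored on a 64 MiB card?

Uncompressed byte rate = 32,000 × 3 × 1 = 96,000 bytes/s.
After 1.5:1 compression, effective rate ≈ 64000 bytes/s.
Capacity = 64 × 1,048,576 = 67,108,864 bytes.
67,108,864 / effective rate ≈ 1048.58 s → 1,048 seconds.

1,048 seconds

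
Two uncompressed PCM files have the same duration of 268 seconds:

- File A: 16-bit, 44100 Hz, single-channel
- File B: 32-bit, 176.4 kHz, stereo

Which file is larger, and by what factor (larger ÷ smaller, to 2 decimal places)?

File B, by a factor of 16.00

File A: 44,100 × 2 × 1 = 88,200 bytes/s.
File B: 176,400 × 4 × 2 = 1,411,200 bytes/s.
File B is larger; ratio = 378,201,600 / 23,637,600 = 16.00.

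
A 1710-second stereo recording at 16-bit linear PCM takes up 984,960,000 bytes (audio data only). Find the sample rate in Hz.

Bytes = sample_rate × seconds × bytes_per_sample × channels.
sample_rate = 984,960,000 / (1,710 × 2 × 2) = 984,960,000 / 6,840 = 144,000 Hz.

144,000 Hz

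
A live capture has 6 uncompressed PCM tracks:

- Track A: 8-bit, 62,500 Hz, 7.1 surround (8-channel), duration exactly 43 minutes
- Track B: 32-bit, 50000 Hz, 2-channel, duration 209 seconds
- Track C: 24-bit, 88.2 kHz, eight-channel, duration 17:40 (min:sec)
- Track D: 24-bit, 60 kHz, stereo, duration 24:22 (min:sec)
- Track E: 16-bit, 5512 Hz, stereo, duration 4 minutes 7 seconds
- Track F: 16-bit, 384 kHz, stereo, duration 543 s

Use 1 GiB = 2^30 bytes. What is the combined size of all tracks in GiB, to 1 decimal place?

Track A: exactly 43 minutes = 2,580 s; 62,500 × 2,580 × 1 × 8 = 1,290,000,000 bytes.
Track B: 50,000 × 209 × 4 × 2 = 83,600,000 bytes.
Track C: 17:40 (min:sec) = 1,060 s; 88,200 × 1,060 × 3 × 8 = 2,243,808,000 bytes.
Track D: 24:22 (min:sec) = 1,462 s; 60,000 × 1,462 × 3 × 2 = 526,320,000 bytes.
Track E: 4 minutes 7 seconds = 247 s; 5,512 × 247 × 2 × 2 = 5,445,856 bytes.
Track F: 384,000 × 543 × 2 × 2 = 834,048,000 bytes.
Total = 4,983,221,856 bytes = 4.6 GiB.

4.6 GiB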